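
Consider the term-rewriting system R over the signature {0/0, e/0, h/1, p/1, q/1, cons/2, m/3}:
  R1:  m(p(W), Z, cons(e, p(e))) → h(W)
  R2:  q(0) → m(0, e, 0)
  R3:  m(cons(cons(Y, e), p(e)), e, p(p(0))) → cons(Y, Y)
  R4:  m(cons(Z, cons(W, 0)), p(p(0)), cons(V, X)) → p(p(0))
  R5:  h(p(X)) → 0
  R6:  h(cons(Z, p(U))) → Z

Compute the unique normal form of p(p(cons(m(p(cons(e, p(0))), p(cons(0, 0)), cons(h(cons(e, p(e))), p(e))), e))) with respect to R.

1. p(p(cons(m(p(cons(e, p(0))), p(cons(0, 0)), cons(h(cons(e, p(e))), p(e))), e)))  →  p(p(cons(m(p(cons(e, p(0))), p(cons(0, 0)), cons(e, p(e))), e)))   [R6 at 1.1.1.3.1]
2. p(p(cons(m(p(cons(e, p(0))), p(cons(0, 0)), cons(e, p(e))), e)))  →  p(p(cons(h(cons(e, p(0))), e)))   [R1 at 1.1.1]
3. p(p(cons(h(cons(e, p(0))), e)))  →  p(p(cons(e, e)))   [R6 at 1.1.1]

p(p(cons(e, e)))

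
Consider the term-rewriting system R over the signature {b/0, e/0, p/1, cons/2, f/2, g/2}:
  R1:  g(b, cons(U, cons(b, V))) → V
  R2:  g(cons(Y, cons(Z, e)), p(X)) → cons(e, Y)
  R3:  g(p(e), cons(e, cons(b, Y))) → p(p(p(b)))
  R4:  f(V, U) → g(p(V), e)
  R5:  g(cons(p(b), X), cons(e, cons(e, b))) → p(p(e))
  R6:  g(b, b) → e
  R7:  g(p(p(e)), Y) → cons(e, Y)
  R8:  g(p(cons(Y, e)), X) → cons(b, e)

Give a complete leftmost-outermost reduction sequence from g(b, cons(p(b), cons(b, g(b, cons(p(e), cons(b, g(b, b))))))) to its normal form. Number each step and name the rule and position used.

e

1. g(b, cons(p(b), cons(b, g(b, cons(p(e), cons(b, g(b, b)))))))  →  g(b, cons(p(e), cons(b, g(b, b))))   [R1 at ε]
2. g(b, cons(p(e), cons(b, g(b, b))))  →  g(b, b)   [R1 at ε]
3. g(b, b)  →  e   [R6 at ε]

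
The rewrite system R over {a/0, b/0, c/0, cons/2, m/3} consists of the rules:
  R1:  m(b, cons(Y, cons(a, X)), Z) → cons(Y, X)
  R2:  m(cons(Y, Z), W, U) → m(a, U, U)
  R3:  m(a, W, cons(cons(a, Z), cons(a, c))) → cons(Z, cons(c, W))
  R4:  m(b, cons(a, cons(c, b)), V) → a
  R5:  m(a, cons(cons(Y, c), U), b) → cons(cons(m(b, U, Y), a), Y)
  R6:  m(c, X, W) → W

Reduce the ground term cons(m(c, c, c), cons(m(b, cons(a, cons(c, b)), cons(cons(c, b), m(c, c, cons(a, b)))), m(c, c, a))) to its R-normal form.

1. cons(m(c, c, c), cons(m(b, cons(a, cons(c, b)), cons(cons(c, b), m(c, c, cons(a, b)))), m(c, c, a)))  →  cons(c, cons(m(b, cons(a, cons(c, b)), cons(cons(c, b), m(c, c, cons(a, b)))), m(c, c, a)))   [R6 at 1]
2. cons(c, cons(m(b, cons(a, cons(c, b)), cons(cons(c, b), m(c, c, cons(a, b)))), m(c, c, a)))  →  cons(c, cons(a, m(c, c, a)))   [R4 at 2.1]
3. cons(c, cons(a, m(c, c, a)))  →  cons(c, cons(a, a))   [R6 at 2.2]

cons(c, cons(a, a))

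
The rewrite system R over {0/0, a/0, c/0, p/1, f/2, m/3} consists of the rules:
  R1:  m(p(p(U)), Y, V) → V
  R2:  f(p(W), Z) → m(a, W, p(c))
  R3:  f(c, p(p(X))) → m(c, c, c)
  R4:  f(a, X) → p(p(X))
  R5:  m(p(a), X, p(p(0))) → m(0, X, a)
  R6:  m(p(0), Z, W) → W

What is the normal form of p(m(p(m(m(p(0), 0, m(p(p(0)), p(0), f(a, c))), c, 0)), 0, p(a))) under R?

p(p(a))

1. p(m(p(m(m(p(0), 0, m(p(p(0)), p(0), f(a, c))), c, 0)), 0, p(a)))  →  p(m(p(m(m(p(p(0)), p(0), f(a, c)), c, 0)), 0, p(a)))   [R6 at 1.1.1.1]
2. p(m(p(m(m(p(p(0)), p(0), f(a, c)), c, 0)), 0, p(a)))  →  p(m(p(m(f(a, c), c, 0)), 0, p(a)))   [R1 at 1.1.1.1]
3. p(m(p(m(f(a, c), c, 0)), 0, p(a)))  →  p(m(p(m(p(p(c)), c, 0)), 0, p(a)))   [R4 at 1.1.1.1]
4. p(m(p(m(p(p(c)), c, 0)), 0, p(a)))  →  p(m(p(0), 0, p(a)))   [R1 at 1.1.1]
5. p(m(p(0), 0, p(a)))  →  p(p(a))   [R6 at 1]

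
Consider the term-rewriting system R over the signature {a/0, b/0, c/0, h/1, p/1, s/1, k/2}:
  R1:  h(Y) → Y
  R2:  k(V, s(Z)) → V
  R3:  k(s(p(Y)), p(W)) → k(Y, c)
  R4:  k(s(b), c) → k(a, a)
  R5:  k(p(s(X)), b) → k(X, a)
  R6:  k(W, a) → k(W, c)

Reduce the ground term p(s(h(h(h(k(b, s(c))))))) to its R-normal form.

1. p(s(h(h(h(k(b, s(c)))))))  →  p(s(h(h(k(b, s(c))))))   [R1 at 1.1]
2. p(s(h(h(k(b, s(c))))))  →  p(s(h(k(b, s(c)))))   [R1 at 1.1]
3. p(s(h(k(b, s(c)))))  →  p(s(k(b, s(c))))   [R1 at 1.1]
4. p(s(k(b, s(c))))  →  p(s(b))   [R2 at 1.1]

p(s(b))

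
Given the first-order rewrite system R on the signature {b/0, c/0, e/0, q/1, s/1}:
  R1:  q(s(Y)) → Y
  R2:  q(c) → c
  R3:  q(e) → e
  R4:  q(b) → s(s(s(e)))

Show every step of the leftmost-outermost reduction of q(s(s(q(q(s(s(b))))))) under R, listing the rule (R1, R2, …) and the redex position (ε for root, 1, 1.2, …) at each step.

1. q(s(s(q(q(s(s(b)))))))  →  s(q(q(s(s(b)))))   [R1 at ε]
2. s(q(q(s(s(b)))))  →  s(q(s(b)))   [R1 at 1.1]
3. s(q(s(b)))  →  s(b)   [R1 at 1]

s(b)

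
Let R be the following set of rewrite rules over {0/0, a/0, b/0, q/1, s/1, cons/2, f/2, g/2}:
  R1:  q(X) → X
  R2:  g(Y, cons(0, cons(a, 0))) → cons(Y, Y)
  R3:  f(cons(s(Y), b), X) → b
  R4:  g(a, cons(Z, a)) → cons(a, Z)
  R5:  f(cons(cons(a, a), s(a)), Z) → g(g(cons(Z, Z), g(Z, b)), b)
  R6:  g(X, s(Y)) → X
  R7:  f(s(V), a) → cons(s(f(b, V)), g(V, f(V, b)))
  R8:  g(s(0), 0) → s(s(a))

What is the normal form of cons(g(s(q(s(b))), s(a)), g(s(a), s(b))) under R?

cons(s(s(b)), s(a))

1. cons(g(s(q(s(b))), s(a)), g(s(a), s(b)))  →  cons(s(q(s(b))), g(s(a), s(b)))   [R6 at 1]
2. cons(s(q(s(b))), g(s(a), s(b)))  →  cons(s(s(b)), g(s(a), s(b)))   [R1 at 1.1]
3. cons(s(s(b)), g(s(a), s(b)))  →  cons(s(s(b)), s(a))   [R6 at 2]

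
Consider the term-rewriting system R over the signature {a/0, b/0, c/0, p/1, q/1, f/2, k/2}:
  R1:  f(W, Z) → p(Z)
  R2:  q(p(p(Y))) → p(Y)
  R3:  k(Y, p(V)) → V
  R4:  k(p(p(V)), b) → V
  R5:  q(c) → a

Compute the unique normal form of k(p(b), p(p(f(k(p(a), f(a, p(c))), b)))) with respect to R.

1. k(p(b), p(p(f(k(p(a), f(a, p(c))), b))))  →  p(f(k(p(a), f(a, p(c))), b))   [R3 at ε]
2. p(f(k(p(a), f(a, p(c))), b))  →  p(p(b))   [R1 at 1]

p(p(b))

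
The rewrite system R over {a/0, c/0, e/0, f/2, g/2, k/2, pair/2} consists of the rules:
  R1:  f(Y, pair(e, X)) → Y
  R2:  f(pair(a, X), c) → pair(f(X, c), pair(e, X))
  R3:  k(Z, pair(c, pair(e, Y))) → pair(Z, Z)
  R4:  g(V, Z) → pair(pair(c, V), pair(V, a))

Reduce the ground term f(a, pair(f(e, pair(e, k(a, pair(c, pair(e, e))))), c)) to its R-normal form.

a

1. f(a, pair(f(e, pair(e, k(a, pair(c, pair(e, e))))), c))  →  f(a, pair(e, c))   [R1 at 2.1]
2. f(a, pair(e, c))  →  a   [R1 at ε]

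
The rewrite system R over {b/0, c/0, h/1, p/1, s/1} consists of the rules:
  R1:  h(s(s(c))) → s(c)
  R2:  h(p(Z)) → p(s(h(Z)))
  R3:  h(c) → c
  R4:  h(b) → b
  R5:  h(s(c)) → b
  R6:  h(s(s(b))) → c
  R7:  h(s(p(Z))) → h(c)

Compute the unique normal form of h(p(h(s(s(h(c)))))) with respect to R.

p(s(b))

1. h(p(h(s(s(h(c))))))  →  p(s(h(h(s(s(h(c)))))))   [R2 at ε]
2. p(s(h(h(s(s(h(c)))))))  →  p(s(h(h(s(s(c))))))   [R3 at 1.1.1.1.1.1]
3. p(s(h(h(s(s(c))))))  →  p(s(h(s(c))))   [R1 at 1.1.1]
4. p(s(h(s(c))))  →  p(s(b))   [R5 at 1.1]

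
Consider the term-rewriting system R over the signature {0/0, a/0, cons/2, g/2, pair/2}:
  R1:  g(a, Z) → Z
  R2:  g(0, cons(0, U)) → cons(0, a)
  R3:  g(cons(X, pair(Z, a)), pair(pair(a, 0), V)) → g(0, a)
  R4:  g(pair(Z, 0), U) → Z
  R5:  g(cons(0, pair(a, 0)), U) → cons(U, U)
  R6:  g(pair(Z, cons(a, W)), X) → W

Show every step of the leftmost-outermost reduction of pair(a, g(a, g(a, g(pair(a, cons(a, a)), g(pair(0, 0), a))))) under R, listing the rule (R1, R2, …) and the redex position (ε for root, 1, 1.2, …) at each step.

1. pair(a, g(a, g(a, g(pair(a, cons(a, a)), g(pair(0, 0), a)))))  →  pair(a, g(a, g(pair(a, cons(a, a)), g(pair(0, 0), a))))   [R1 at 2]
2. pair(a, g(a, g(pair(a, cons(a, a)), g(pair(0, 0), a))))  →  pair(a, g(pair(a, cons(a, a)), g(pair(0, 0), a)))   [R1 at 2]
3. pair(a, g(pair(a, cons(a, a)), g(pair(0, 0), a)))  →  pair(a, a)   [R6 at 2]

pair(a, a)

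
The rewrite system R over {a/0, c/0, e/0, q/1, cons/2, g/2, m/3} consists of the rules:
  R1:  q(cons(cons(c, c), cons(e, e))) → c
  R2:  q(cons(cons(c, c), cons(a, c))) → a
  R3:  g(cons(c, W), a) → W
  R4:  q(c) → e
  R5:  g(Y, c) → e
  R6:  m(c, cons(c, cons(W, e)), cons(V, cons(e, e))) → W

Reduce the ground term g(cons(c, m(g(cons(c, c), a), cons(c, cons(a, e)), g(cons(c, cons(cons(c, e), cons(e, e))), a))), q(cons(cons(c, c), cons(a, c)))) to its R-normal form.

a

1. g(cons(c, m(g(cons(c, c), a), cons(c, cons(a, e)), g(cons(c, cons(cons(c, e), cons(e, e))), a))), q(cons(cons(c, c), cons(a, c))))  →  g(cons(c, m(c, cons(c, cons(a, e)), g(cons(c, cons(cons(c, e), cons(e, e))), a))), q(cons(cons(c, c), cons(a, c))))   [R3 at 1.2.1]
2. g(cons(c, m(c, cons(c, cons(a, e)), g(cons(c, cons(cons(c, e), cons(e, e))), a))), q(cons(cons(c, c), cons(a, c))))  →  g(cons(c, m(c, cons(c, cons(a, e)), cons(cons(c, e), cons(e, e)))), q(cons(cons(c, c), cons(a, c))))   [R3 at 1.2.3]
3. g(cons(c, m(c, cons(c, cons(a, e)), cons(cons(c, e), cons(e, e)))), q(cons(cons(c, c), cons(a, c))))  →  g(cons(c, a), q(cons(cons(c, c), cons(a, c))))   [R6 at 1.2]
4. g(cons(c, a), q(cons(cons(c, c), cons(a, c))))  →  g(cons(c, a), a)   [R2 at 2]
5. g(cons(c, a), a)  →  a   [R3 at ε]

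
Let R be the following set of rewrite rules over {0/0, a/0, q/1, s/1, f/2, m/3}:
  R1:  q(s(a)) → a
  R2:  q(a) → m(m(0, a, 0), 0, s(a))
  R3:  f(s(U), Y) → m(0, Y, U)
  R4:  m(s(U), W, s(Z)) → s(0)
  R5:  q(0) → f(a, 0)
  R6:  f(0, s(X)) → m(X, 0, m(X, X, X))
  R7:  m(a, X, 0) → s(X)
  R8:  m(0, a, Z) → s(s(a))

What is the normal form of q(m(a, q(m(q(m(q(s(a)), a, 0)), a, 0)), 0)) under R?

a

1. q(m(a, q(m(q(m(q(s(a)), a, 0)), a, 0)), 0))  →  q(s(q(m(q(m(q(s(a)), a, 0)), a, 0))))   [R7 at 1]
2. q(s(q(m(q(m(q(s(a)), a, 0)), a, 0))))  →  q(s(q(m(q(m(a, a, 0)), a, 0))))   [R1 at 1.1.1.1.1.1]
3. q(s(q(m(q(m(a, a, 0)), a, 0))))  →  q(s(q(m(q(s(a)), a, 0))))   [R7 at 1.1.1.1.1]
4. q(s(q(m(q(s(a)), a, 0))))  →  q(s(q(m(a, a, 0))))   [R1 at 1.1.1.1]
5. q(s(q(m(a, a, 0))))  →  q(s(q(s(a))))   [R7 at 1.1.1]
6. q(s(q(s(a))))  →  q(s(a))   [R1 at 1.1]
7. q(s(a))  →  a   [R1 at ε]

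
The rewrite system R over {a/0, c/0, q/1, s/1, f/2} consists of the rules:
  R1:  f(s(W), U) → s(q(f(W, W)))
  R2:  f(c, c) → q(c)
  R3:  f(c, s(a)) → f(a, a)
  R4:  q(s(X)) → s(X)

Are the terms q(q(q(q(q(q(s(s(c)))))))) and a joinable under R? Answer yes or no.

no — NF(t₁) = s(s(c)), NF(t₂) = a

Reduce t₁ = q(q(q(q(q(q(s(s(c)))))))):
1. q(q(q(q(q(q(s(s(c))))))))  →  q(q(q(q(q(s(s(c)))))))   [R4 at 1.1.1.1.1]
2. q(q(q(q(q(s(s(c)))))))  →  q(q(q(q(s(s(c))))))   [R4 at 1.1.1.1]
3. q(q(q(q(s(s(c))))))  →  q(q(q(s(s(c)))))   [R4 at 1.1.1]
4. q(q(q(s(s(c)))))  →  q(q(s(s(c))))   [R4 at 1.1]
5. q(q(s(s(c))))  →  q(s(s(c)))   [R4 at 1]
6. q(s(s(c)))  →  s(s(c))   [R4 at ε]

Reduce t₂ = a:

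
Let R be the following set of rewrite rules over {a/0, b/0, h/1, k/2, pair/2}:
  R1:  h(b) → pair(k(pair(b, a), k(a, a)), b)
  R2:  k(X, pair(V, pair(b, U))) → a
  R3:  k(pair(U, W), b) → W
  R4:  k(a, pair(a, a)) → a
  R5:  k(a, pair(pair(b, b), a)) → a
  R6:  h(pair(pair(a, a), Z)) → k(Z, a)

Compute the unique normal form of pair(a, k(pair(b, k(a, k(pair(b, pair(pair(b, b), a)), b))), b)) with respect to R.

1. pair(a, k(pair(b, k(a, k(pair(b, pair(pair(b, b), a)), b))), b))  →  pair(a, k(a, k(pair(b, pair(pair(b, b), a)), b)))   [R3 at 2]
2. pair(a, k(a, k(pair(b, pair(pair(b, b), a)), b)))  →  pair(a, k(a, pair(pair(b, b), a)))   [R3 at 2.2]
3. pair(a, k(a, pair(pair(b, b), a)))  →  pair(a, a)   [R5 at 2]

pair(a, a)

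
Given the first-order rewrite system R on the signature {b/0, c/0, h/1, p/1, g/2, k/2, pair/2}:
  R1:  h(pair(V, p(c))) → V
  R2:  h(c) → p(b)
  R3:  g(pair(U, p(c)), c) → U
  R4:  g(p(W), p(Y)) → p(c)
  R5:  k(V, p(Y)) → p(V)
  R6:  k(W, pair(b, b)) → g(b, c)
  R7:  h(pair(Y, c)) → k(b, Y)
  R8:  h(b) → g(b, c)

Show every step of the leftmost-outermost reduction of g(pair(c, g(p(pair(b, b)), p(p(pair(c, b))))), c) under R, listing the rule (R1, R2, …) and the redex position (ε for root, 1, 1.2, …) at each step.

c

1. g(pair(c, g(p(pair(b, b)), p(p(pair(c, b))))), c)  →  g(pair(c, p(c)), c)   [R4 at 1.2]
2. g(pair(c, p(c)), c)  →  c   [R3 at ε]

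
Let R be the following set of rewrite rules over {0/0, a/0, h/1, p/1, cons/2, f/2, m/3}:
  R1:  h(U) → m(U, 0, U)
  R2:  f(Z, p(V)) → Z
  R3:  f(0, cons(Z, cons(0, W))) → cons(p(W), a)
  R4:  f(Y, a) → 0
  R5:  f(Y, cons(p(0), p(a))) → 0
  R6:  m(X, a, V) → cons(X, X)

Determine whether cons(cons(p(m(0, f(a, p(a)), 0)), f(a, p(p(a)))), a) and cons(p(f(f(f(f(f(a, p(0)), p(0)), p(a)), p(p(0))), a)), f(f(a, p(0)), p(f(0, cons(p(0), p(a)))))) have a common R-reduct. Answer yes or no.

Reduce t₁ = cons(cons(p(m(0, f(a, p(a)), 0)), f(a, p(p(a)))), a):
1. cons(cons(p(m(0, f(a, p(a)), 0)), f(a, p(p(a)))), a)  →  cons(cons(p(m(0, a, 0)), f(a, p(p(a)))), a)   [R2 at 1.1.1.2]
2. cons(cons(p(m(0, a, 0)), f(a, p(p(a)))), a)  →  cons(cons(p(cons(0, 0)), f(a, p(p(a)))), a)   [R6 at 1.1.1]
3. cons(cons(p(cons(0, 0)), f(a, p(p(a)))), a)  →  cons(cons(p(cons(0, 0)), a), a)   [R2 at 1.2]

Reduce t₂ = cons(p(f(f(f(f(f(a, p(0)), p(0)), p(a)), p(p(0))), a)), f(f(a, p(0)), p(f(0, cons(p(0), p(a)))))):
1. cons(p(f(f(f(f(f(a, p(0)), p(0)), p(a)), p(p(0))), a)), f(f(a, p(0)), p(f(0, cons(p(0), p(a))))))  →  cons(p(0), f(f(a, p(0)), p(f(0, cons(p(0), p(a))))))   [R4 at 1.1]
2. cons(p(0), f(f(a, p(0)), p(f(0, cons(p(0), p(a))))))  →  cons(p(0), f(a, p(0)))   [R2 at 2]
3. cons(p(0), f(a, p(0)))  →  cons(p(0), a)   [R2 at 2]

no — NF(t₁) = cons(cons(p(cons(0, 0)), a), a), NF(t₂) = cons(p(0), a)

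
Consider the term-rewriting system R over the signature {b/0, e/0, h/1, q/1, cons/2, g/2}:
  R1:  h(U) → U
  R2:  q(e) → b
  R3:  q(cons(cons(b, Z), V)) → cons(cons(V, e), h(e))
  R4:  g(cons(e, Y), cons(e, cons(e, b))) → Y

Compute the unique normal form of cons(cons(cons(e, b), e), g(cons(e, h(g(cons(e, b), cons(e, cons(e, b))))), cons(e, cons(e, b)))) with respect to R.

1. cons(cons(cons(e, b), e), g(cons(e, h(g(cons(e, b), cons(e, cons(e, b))))), cons(e, cons(e, b))))  →  cons(cons(cons(e, b), e), h(g(cons(e, b), cons(e, cons(e, b)))))   [R4 at 2]
2. cons(cons(cons(e, b), e), h(g(cons(e, b), cons(e, cons(e, b)))))  →  cons(cons(cons(e, b), e), g(cons(e, b), cons(e, cons(e, b))))   [R1 at 2]
3. cons(cons(cons(e, b), e), g(cons(e, b), cons(e, cons(e, b))))  →  cons(cons(cons(e, b), e), b)   [R4 at 2]

cons(cons(cons(e, b), e), b)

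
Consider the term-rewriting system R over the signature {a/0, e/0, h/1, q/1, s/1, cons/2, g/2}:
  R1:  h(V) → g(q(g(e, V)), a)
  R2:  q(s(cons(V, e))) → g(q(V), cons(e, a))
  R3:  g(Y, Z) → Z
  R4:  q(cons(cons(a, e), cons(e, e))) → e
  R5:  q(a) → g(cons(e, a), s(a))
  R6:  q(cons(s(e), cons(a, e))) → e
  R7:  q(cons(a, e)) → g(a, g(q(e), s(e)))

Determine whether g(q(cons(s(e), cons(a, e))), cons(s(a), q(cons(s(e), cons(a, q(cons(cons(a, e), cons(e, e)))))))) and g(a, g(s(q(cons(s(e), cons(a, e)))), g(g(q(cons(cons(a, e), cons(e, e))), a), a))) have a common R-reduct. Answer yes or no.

Reduce t₁ = g(q(cons(s(e), cons(a, e))), cons(s(a), q(cons(s(e), cons(a, q(cons(cons(a, e), cons(e, e)))))))):
1. g(q(cons(s(e), cons(a, e))), cons(s(a), q(cons(s(e), cons(a, q(cons(cons(a, e), cons(e, e))))))))  →  cons(s(a), q(cons(s(e), cons(a, q(cons(cons(a, e), cons(e, e)))))))   [R3 at ε]
2. cons(s(a), q(cons(s(e), cons(a, q(cons(cons(a, e), cons(e, e)))))))  →  cons(s(a), q(cons(s(e), cons(a, e))))   [R4 at 2.1.2.2]
3. cons(s(a), q(cons(s(e), cons(a, e))))  →  cons(s(a), e)   [R6 at 2]

Reduce t₂ = g(a, g(s(q(cons(s(e), cons(a, e)))), g(g(q(cons(cons(a, e), cons(e, e))), a), a))):
1. g(a, g(s(q(cons(s(e), cons(a, e)))), g(g(q(cons(cons(a, e), cons(e, e))), a), a)))  →  g(s(q(cons(s(e), cons(a, e)))), g(g(q(cons(cons(a, e), cons(e, e))), a), a))   [R3 at ε]
2. g(s(q(cons(s(e), cons(a, e)))), g(g(q(cons(cons(a, e), cons(e, e))), a), a))  →  g(g(q(cons(cons(a, e), cons(e, e))), a), a)   [R3 at ε]
3. g(g(q(cons(cons(a, e), cons(e, e))), a), a)  →  a   [R3 at ε]

no — NF(t₁) = cons(s(a), e), NF(t₂) = a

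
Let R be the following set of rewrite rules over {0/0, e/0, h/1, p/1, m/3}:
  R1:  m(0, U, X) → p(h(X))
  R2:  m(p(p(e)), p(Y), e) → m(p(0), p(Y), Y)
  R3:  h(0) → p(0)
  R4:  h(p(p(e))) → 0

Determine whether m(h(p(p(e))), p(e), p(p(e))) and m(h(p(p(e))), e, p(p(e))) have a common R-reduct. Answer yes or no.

Reduce t₁ = m(h(p(p(e))), p(e), p(p(e))):
1. m(h(p(p(e))), p(e), p(p(e)))  →  m(0, p(e), p(p(e)))   [R4 at 1]
2. m(0, p(e), p(p(e)))  →  p(h(p(p(e))))   [R1 at ε]
3. p(h(p(p(e))))  →  p(0)   [R4 at 1]

Reduce t₂ = m(h(p(p(e))), e, p(p(e))):
1. m(h(p(p(e))), e, p(p(e)))  →  m(0, e, p(p(e)))   [R4 at 1]
2. m(0, e, p(p(e)))  →  p(h(p(p(e))))   [R1 at ε]
3. p(h(p(p(e))))  →  p(0)   [R4 at 1]

yes — NF(t₁) = p(0), NF(t₂) = p(0)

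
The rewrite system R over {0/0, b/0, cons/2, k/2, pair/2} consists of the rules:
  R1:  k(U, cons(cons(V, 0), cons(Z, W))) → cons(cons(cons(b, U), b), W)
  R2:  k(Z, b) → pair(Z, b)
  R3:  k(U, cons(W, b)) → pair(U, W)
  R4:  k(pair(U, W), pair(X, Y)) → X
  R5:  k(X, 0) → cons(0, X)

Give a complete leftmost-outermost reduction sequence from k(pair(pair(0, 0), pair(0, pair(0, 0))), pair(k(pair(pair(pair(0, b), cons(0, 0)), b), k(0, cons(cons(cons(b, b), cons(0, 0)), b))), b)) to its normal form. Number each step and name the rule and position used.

1. k(pair(pair(0, 0), pair(0, pair(0, 0))), pair(k(pair(pair(pair(0, b), cons(0, 0)), b), k(0, cons(cons(cons(b, b), cons(0, 0)), b))), b))  →  k(pair(pair(pair(0, b), cons(0, 0)), b), k(0, cons(cons(cons(b, b), cons(0, 0)), b)))   [R4 at ε]
2. k(pair(pair(pair(0, b), cons(0, 0)), b), k(0, cons(cons(cons(b, b), cons(0, 0)), b)))  →  k(pair(pair(pair(0, b), cons(0, 0)), b), pair(0, cons(cons(b, b), cons(0, 0))))   [R3 at 2]
3. k(pair(pair(pair(0, b), cons(0, 0)), b), pair(0, cons(cons(b, b), cons(0, 0))))  →  0   [R4 at ε]

0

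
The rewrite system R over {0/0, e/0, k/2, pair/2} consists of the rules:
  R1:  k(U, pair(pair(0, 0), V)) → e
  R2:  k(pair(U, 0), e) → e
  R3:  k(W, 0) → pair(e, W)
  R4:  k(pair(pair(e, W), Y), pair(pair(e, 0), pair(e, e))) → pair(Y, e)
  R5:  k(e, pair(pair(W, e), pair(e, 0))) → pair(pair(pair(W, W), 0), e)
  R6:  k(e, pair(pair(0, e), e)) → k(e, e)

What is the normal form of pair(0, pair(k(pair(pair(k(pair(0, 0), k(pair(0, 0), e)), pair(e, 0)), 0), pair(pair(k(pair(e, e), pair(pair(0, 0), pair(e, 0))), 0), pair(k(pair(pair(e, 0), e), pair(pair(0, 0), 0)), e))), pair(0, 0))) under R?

pair(0, pair(pair(0, e), pair(0, 0)))

1. pair(0, pair(k(pair(pair(k(pair(0, 0), k(pair(0, 0), e)), pair(e, 0)), 0), pair(pair(k(pair(e, e), pair(pair(0, 0), pair(e, 0))), 0), pair(k(pair(pair(e, 0), e), pair(pair(0, 0), 0)), e))), pair(0, 0)))  →  pair(0, pair(k(pair(pair(k(pair(0, 0), e), pair(e, 0)), 0), pair(pair(k(pair(e, e), pair(pair(0, 0), pair(e, 0))), 0), pair(k(pair(pair(e, 0), e), pair(pair(0, 0), 0)), e))), pair(0, 0)))   [R2 at 2.1.1.1.1.2]
2. pair(0, pair(k(pair(pair(k(pair(0, 0), e), pair(e, 0)), 0), pair(pair(k(pair(e, e), pair(pair(0, 0), pair(e, 0))), 0), pair(k(pair(pair(e, 0), e), pair(pair(0, 0), 0)), e))), pair(0, 0)))  →  pair(0, pair(k(pair(pair(e, pair(e, 0)), 0), pair(pair(k(pair(e, e), pair(pair(0, 0), pair(e, 0))), 0), pair(k(pair(pair(e, 0), e), pair(pair(0, 0), 0)), e))), pair(0, 0)))   [R2 at 2.1.1.1.1]
3. pair(0, pair(k(pair(pair(e, pair(e, 0)), 0), pair(pair(k(pair(e, e), pair(pair(0, 0), pair(e, 0))), 0), pair(k(pair(pair(e, 0), e), pair(pair(0, 0), 0)), e))), pair(0, 0)))  →  pair(0, pair(k(pair(pair(e, pair(e, 0)), 0), pair(pair(e, 0), pair(k(pair(pair(e, 0), e), pair(pair(0, 0), 0)), e))), pair(0, 0)))   [R1 at 2.1.2.1.1]
4. pair(0, pair(k(pair(pair(e, pair(e, 0)), 0), pair(pair(e, 0), pair(k(pair(pair(e, 0), e), pair(pair(0, 0), 0)), e))), pair(0, 0)))  →  pair(0, pair(k(pair(pair(e, pair(e, 0)), 0), pair(pair(e, 0), pair(e, e))), pair(0, 0)))   [R1 at 2.1.2.2.1]
5. pair(0, pair(k(pair(pair(e, pair(e, 0)), 0), pair(pair(e, 0), pair(e, e))), pair(0, 0)))  →  pair(0, pair(pair(0, e), pair(0, 0)))   [R4 at 2.1]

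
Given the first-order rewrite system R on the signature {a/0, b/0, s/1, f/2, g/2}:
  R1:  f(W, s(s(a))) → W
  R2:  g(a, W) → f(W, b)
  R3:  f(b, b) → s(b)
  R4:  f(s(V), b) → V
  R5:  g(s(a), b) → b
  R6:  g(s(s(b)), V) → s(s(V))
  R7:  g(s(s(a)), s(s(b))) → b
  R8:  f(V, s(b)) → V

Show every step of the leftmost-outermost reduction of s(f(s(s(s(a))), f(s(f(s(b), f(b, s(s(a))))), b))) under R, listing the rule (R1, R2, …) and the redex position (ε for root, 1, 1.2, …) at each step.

s(s(s(a)))

1. s(f(s(s(s(a))), f(s(f(s(b), f(b, s(s(a))))), b)))  →  s(f(s(s(s(a))), f(s(b), f(b, s(s(a))))))   [R4 at 1.2]
2. s(f(s(s(s(a))), f(s(b), f(b, s(s(a))))))  →  s(f(s(s(s(a))), f(s(b), b)))   [R1 at 1.2.2]
3. s(f(s(s(s(a))), f(s(b), b)))  →  s(f(s(s(s(a))), b))   [R4 at 1.2]
4. s(f(s(s(s(a))), b))  →  s(s(s(a)))   [R4 at 1]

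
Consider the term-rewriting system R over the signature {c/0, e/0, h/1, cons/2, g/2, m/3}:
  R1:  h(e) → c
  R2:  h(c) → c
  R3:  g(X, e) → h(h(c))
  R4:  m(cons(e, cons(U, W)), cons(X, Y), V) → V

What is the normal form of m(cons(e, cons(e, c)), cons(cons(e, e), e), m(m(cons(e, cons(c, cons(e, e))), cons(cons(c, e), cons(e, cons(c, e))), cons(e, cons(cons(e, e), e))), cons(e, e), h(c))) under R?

c

1. m(cons(e, cons(e, c)), cons(cons(e, e), e), m(m(cons(e, cons(c, cons(e, e))), cons(cons(c, e), cons(e, cons(c, e))), cons(e, cons(cons(e, e), e))), cons(e, e), h(c)))  →  m(m(cons(e, cons(c, cons(e, e))), cons(cons(c, e), cons(e, cons(c, e))), cons(e, cons(cons(e, e), e))), cons(e, e), h(c))   [R4 at ε]
2. m(m(cons(e, cons(c, cons(e, e))), cons(cons(c, e), cons(e, cons(c, e))), cons(e, cons(cons(e, e), e))), cons(e, e), h(c))  →  m(cons(e, cons(cons(e, e), e)), cons(e, e), h(c))   [R4 at 1]
3. m(cons(e, cons(cons(e, e), e)), cons(e, e), h(c))  →  h(c)   [R4 at ε]
4. h(c)  →  c   [R2 at ε]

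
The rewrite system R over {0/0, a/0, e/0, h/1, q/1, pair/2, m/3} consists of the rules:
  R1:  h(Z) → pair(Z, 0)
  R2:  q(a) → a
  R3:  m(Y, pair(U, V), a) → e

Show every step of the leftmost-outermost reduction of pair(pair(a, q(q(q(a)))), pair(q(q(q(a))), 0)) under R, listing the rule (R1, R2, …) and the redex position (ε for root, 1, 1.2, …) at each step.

1. pair(pair(a, q(q(q(a)))), pair(q(q(q(a))), 0))  →  pair(pair(a, q(q(a))), pair(q(q(q(a))), 0))   [R2 at 1.2.1.1]
2. pair(pair(a, q(q(a))), pair(q(q(q(a))), 0))  →  pair(pair(a, q(a)), pair(q(q(q(a))), 0))   [R2 at 1.2.1]
3. pair(pair(a, q(a)), pair(q(q(q(a))), 0))  →  pair(pair(a, a), pair(q(q(q(a))), 0))   [R2 at 1.2]
4. pair(pair(a, a), pair(q(q(q(a))), 0))  →  pair(pair(a, a), pair(q(q(a)), 0))   [R2 at 2.1.1.1]
5. pair(pair(a, a), pair(q(q(a)), 0))  →  pair(pair(a, a), pair(q(a), 0))   [R2 at 2.1.1]
6. pair(pair(a, a), pair(q(a), 0))  →  pair(pair(a, a), pair(a, 0))   [R2 at 2.1]

pair(pair(a, a), pair(a, 0))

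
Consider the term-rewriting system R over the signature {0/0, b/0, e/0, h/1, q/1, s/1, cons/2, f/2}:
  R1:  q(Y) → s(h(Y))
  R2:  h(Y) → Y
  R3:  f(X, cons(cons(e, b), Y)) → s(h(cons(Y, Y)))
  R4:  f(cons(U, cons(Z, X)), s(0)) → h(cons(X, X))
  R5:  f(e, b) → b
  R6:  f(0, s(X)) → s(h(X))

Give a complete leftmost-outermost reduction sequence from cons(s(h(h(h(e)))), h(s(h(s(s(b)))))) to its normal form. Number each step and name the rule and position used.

cons(s(e), s(s(s(b))))

1. cons(s(h(h(h(e)))), h(s(h(s(s(b))))))  →  cons(s(h(h(e))), h(s(h(s(s(b))))))   [R2 at 1.1]
2. cons(s(h(h(e))), h(s(h(s(s(b))))))  →  cons(s(h(e)), h(s(h(s(s(b))))))   [R2 at 1.1]
3. cons(s(h(e)), h(s(h(s(s(b))))))  →  cons(s(e), h(s(h(s(s(b))))))   [R2 at 1.1]
4. cons(s(e), h(s(h(s(s(b))))))  →  cons(s(e), s(h(s(s(b)))))   [R2 at 2]
5. cons(s(e), s(h(s(s(b)))))  →  cons(s(e), s(s(s(b))))   [R2 at 2.1]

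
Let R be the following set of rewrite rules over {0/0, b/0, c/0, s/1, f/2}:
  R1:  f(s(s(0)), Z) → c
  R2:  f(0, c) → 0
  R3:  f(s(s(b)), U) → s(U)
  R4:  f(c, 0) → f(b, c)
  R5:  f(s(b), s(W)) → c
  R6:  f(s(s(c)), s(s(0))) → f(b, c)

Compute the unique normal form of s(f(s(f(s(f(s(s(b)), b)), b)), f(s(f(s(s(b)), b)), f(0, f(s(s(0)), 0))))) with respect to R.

1. s(f(s(f(s(f(s(s(b)), b)), b)), f(s(f(s(s(b)), b)), f(0, f(s(s(0)), 0)))))  →  s(f(s(f(s(s(b)), b)), f(s(f(s(s(b)), b)), f(0, f(s(s(0)), 0)))))   [R3 at 1.1.1.1.1]
2. s(f(s(f(s(s(b)), b)), f(s(f(s(s(b)), b)), f(0, f(s(s(0)), 0)))))  →  s(f(s(s(b)), f(s(f(s(s(b)), b)), f(0, f(s(s(0)), 0)))))   [R3 at 1.1.1]
3. s(f(s(s(b)), f(s(f(s(s(b)), b)), f(0, f(s(s(0)), 0)))))  →  s(s(f(s(f(s(s(b)), b)), f(0, f(s(s(0)), 0)))))   [R3 at 1]
4. s(s(f(s(f(s(s(b)), b)), f(0, f(s(s(0)), 0)))))  →  s(s(f(s(s(b)), f(0, f(s(s(0)), 0)))))   [R3 at 1.1.1.1]
5. s(s(f(s(s(b)), f(0, f(s(s(0)), 0)))))  →  s(s(s(f(0, f(s(s(0)), 0)))))   [R3 at 1.1]
6. s(s(s(f(0, f(s(s(0)), 0)))))  →  s(s(s(f(0, c))))   [R1 at 1.1.1.2]
7. s(s(s(f(0, c))))  →  s(s(s(0)))   [R2 at 1.1.1]

s(s(s(0)))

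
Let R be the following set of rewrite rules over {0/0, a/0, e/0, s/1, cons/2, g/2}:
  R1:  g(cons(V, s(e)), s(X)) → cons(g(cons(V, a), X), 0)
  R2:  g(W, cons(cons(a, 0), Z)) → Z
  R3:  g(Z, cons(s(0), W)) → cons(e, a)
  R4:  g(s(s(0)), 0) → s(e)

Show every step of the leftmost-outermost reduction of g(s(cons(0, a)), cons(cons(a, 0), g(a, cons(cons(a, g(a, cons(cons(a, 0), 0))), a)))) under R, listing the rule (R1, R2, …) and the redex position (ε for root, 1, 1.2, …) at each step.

1. g(s(cons(0, a)), cons(cons(a, 0), g(a, cons(cons(a, g(a, cons(cons(a, 0), 0))), a))))  →  g(a, cons(cons(a, g(a, cons(cons(a, 0), 0))), a))   [R2 at ε]
2. g(a, cons(cons(a, g(a, cons(cons(a, 0), 0))), a))  →  g(a, cons(cons(a, 0), a))   [R2 at 2.1.2]
3. g(a, cons(cons(a, 0), a))  →  a   [R2 at ε]

a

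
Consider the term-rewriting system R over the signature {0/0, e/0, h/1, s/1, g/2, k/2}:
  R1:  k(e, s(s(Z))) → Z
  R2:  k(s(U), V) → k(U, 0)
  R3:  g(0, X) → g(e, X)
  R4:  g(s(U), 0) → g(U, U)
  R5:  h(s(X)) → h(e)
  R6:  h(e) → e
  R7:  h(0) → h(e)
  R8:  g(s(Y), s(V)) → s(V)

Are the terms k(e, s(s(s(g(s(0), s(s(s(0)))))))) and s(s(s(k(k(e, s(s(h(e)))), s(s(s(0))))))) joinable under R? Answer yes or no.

Reduce t₁ = k(e, s(s(s(g(s(0), s(s(s(0)))))))):
1. k(e, s(s(s(g(s(0), s(s(s(0))))))))  →  s(g(s(0), s(s(s(0)))))   [R1 at ε]
2. s(g(s(0), s(s(s(0)))))  →  s(s(s(s(0))))   [R8 at 1]

Reduce t₂ = s(s(s(k(k(e, s(s(h(e)))), s(s(s(0))))))):
1. s(s(s(k(k(e, s(s(h(e)))), s(s(s(0)))))))  →  s(s(s(k(h(e), s(s(s(0)))))))   [R1 at 1.1.1.1]
2. s(s(s(k(h(e), s(s(s(0)))))))  →  s(s(s(k(e, s(s(s(0)))))))   [R6 at 1.1.1.1]
3. s(s(s(k(e, s(s(s(0)))))))  →  s(s(s(s(0))))   [R1 at 1.1.1]

yes — NF(t₁) = s(s(s(s(0)))), NF(t₂) = s(s(s(s(0))))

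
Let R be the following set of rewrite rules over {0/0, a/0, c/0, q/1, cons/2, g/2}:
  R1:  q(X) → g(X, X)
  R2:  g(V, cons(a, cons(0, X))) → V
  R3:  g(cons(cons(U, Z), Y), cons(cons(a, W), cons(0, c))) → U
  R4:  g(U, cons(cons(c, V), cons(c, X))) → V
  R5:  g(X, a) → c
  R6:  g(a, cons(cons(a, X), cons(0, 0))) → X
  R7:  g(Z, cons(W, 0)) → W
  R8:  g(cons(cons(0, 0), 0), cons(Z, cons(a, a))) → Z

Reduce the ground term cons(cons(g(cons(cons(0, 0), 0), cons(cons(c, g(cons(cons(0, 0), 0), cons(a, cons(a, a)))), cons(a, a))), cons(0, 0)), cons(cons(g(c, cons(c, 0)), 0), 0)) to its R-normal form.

cons(cons(cons(c, a), cons(0, 0)), cons(cons(c, 0), 0))

1. cons(cons(g(cons(cons(0, 0), 0), cons(cons(c, g(cons(cons(0, 0), 0), cons(a, cons(a, a)))), cons(a, a))), cons(0, 0)), cons(cons(g(c, cons(c, 0)), 0), 0))  →  cons(cons(cons(c, g(cons(cons(0, 0), 0), cons(a, cons(a, a)))), cons(0, 0)), cons(cons(g(c, cons(c, 0)), 0), 0))   [R8 at 1.1]
2. cons(cons(cons(c, g(cons(cons(0, 0), 0), cons(a, cons(a, a)))), cons(0, 0)), cons(cons(g(c, cons(c, 0)), 0), 0))  →  cons(cons(cons(c, a), cons(0, 0)), cons(cons(g(c, cons(c, 0)), 0), 0))   [R8 at 1.1.2]
3. cons(cons(cons(c, a), cons(0, 0)), cons(cons(g(c, cons(c, 0)), 0), 0))  →  cons(cons(cons(c, a), cons(0, 0)), cons(cons(c, 0), 0))   [R7 at 2.1.1]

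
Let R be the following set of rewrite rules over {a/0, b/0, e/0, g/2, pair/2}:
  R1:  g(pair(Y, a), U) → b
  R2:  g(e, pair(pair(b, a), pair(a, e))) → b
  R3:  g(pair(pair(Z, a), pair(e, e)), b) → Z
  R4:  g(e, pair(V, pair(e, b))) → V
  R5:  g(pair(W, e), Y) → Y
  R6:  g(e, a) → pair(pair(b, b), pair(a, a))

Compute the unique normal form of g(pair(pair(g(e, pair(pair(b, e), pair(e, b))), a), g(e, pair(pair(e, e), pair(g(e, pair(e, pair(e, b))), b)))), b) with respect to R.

pair(b, e)

1. g(pair(pair(g(e, pair(pair(b, e), pair(e, b))), a), g(e, pair(pair(e, e), pair(g(e, pair(e, pair(e, b))), b)))), b)  →  g(pair(pair(pair(b, e), a), g(e, pair(pair(e, e), pair(g(e, pair(e, pair(e, b))), b)))), b)   [R4 at 1.1.1]
2. g(pair(pair(pair(b, e), a), g(e, pair(pair(e, e), pair(g(e, pair(e, pair(e, b))), b)))), b)  →  g(pair(pair(pair(b, e), a), g(e, pair(pair(e, e), pair(e, b)))), b)   [R4 at 1.2.2.2.1]
3. g(pair(pair(pair(b, e), a), g(e, pair(pair(e, e), pair(e, b)))), b)  →  g(pair(pair(pair(b, e), a), pair(e, e)), b)   [R4 at 1.2]
4. g(pair(pair(pair(b, e), a), pair(e, e)), b)  →  pair(b, e)   [R3 at ε]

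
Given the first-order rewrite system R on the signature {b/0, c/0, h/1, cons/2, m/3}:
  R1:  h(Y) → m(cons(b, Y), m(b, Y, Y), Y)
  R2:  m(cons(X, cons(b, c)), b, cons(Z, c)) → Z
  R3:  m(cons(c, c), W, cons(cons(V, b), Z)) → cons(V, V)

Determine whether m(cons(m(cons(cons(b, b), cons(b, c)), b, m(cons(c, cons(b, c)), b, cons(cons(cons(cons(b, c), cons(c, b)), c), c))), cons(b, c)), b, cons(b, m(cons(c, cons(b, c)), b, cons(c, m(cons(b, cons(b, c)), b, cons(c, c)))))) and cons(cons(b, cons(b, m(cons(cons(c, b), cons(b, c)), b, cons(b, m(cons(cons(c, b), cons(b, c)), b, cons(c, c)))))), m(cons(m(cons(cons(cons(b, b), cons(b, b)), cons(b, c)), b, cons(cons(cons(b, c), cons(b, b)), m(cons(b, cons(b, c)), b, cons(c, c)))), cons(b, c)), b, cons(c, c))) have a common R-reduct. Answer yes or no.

Reduce t₁ = m(cons(m(cons(cons(b, b), cons(b, c)), b, m(cons(c, cons(b, c)), b, cons(cons(cons(cons(b, c), cons(c, b)), c), c))), cons(b, c)), b, cons(b, m(cons(c, cons(b, c)), b, cons(c, m(cons(b, cons(b, c)), b, cons(c, c)))))):
1. m(cons(m(cons(cons(b, b), cons(b, c)), b, m(cons(c, cons(b, c)), b, cons(cons(cons(cons(b, c), cons(c, b)), c), c))), cons(b, c)), b, cons(b, m(cons(c, cons(b, c)), b, cons(c, m(cons(b, cons(b, c)), b, cons(c, c))))))  →  m(cons(m(cons(cons(b, b), cons(b, c)), b, cons(cons(cons(b, c), cons(c, b)), c)), cons(b, c)), b, cons(b, m(cons(c, cons(b, c)), b, cons(c, m(cons(b, cons(b, c)), b, cons(c, c))))))   [R2 at 1.1.3]
2. m(cons(m(cons(cons(b, b), cons(b, c)), b, cons(cons(cons(b, c), cons(c, b)), c)), cons(b, c)), b, cons(b, m(cons(c, cons(b, c)), b, cons(c, m(cons(b, cons(b, c)), b, cons(c, c))))))  →  m(cons(cons(cons(b, c), cons(c, b)), cons(b, c)), b, cons(b, m(cons(c, cons(b, c)), b, cons(c, m(cons(b, cons(b, c)), b, cons(c, c))))))   [R2 at 1.1]
3. m(cons(cons(cons(b, c), cons(c, b)), cons(b, c)), b, cons(b, m(cons(c, cons(b, c)), b, cons(c, m(cons(b, cons(b, c)), b, cons(c, c))))))  →  m(cons(cons(cons(b, c), cons(c, b)), cons(b, c)), b, cons(b, m(cons(c, cons(b, c)), b, cons(c, c))))   [R2 at 3.2.3.2]
4. m(cons(cons(cons(b, c), cons(c, b)), cons(b, c)), b, cons(b, m(cons(c, cons(b, c)), b, cons(c, c))))  →  m(cons(cons(cons(b, c), cons(c, b)), cons(b, c)), b, cons(b, c))   [R2 at 3.2]
5. m(cons(cons(cons(b, c), cons(c, b)), cons(b, c)), b, cons(b, c))  →  b   [R2 at ε]

Reduce t₂ = cons(cons(b, cons(b, m(cons(cons(c, b), cons(b, c)), b, cons(b, m(cons(cons(c, b), cons(b, c)), b, cons(c, c)))))), m(cons(m(cons(cons(cons(b, b), cons(b, b)), cons(b, c)), b, cons(cons(cons(b, c), cons(b, b)), m(cons(b, cons(b, c)), b, cons(c, c)))), cons(b, c)), b, cons(c, c))):
1. cons(cons(b, cons(b, m(cons(cons(c, b), cons(b, c)), b, cons(b, m(cons(cons(c, b), cons(b, c)), b, cons(c, c)))))), m(cons(m(cons(cons(cons(b, b), cons(b, b)), cons(b, c)), b, cons(cons(cons(b, c), cons(b, b)), m(cons(b, cons(b, c)), b, cons(c, c)))), cons(b, c)), b, cons(c, c)))  →  cons(cons(b, cons(b, m(cons(cons(c, b), cons(b, c)), b, cons(b, c)))), m(cons(m(cons(cons(cons(b, b), cons(b, b)), cons(b, c)), b, cons(cons(cons(b, c), cons(b, b)), m(cons(b, cons(b, c)), b, cons(c, c)))), cons(b, c)), b, cons(c, c)))   [R2 at 1.2.2.3.2]
2. cons(cons(b, cons(b, m(cons(cons(c, b), cons(b, c)), b, cons(b, c)))), m(cons(m(cons(cons(cons(b, b), cons(b, b)), cons(b, c)), b, cons(cons(cons(b, c), cons(b, b)), m(cons(b, cons(b, c)), b, cons(c, c)))), cons(b, c)), b, cons(c, c)))  →  cons(cons(b, cons(b, b)), m(cons(m(cons(cons(cons(b, b), cons(b, b)), cons(b, c)), b, cons(cons(cons(b, c), cons(b, b)), m(cons(b, cons(b, c)), b, cons(c, c)))), cons(b, c)), b, cons(c, c)))   [R2 at 1.2.2]
3. cons(cons(b, cons(b, b)), m(cons(m(cons(cons(cons(b, b), cons(b, b)), cons(b, c)), b, cons(cons(cons(b, c), cons(b, b)), m(cons(b, cons(b, c)), b, cons(c, c)))), cons(b, c)), b, cons(c, c)))  →  cons(cons(b, cons(b, b)), c)   [R2 at 2]

no — NF(t₁) = b, NF(t₂) = cons(cons(b, cons(b, b)), c)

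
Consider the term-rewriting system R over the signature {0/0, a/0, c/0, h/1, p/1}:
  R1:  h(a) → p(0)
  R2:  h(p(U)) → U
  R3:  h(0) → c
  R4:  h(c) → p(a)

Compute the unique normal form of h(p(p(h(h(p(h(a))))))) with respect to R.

p(0)

1. h(p(p(h(h(p(h(a)))))))  →  p(h(h(p(h(a)))))   [R2 at ε]
2. p(h(h(p(h(a)))))  →  p(h(h(a)))   [R2 at 1.1]
3. p(h(h(a)))  →  p(h(p(0)))   [R1 at 1.1]
4. p(h(p(0)))  →  p(0)   [R2 at 1]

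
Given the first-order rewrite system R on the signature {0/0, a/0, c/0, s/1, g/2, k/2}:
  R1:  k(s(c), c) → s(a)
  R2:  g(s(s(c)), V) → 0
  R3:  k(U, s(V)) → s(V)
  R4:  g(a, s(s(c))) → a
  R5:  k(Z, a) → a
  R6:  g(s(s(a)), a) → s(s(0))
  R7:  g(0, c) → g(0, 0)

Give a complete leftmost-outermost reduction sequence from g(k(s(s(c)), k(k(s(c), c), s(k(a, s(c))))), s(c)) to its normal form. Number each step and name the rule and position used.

0

1. g(k(s(s(c)), k(k(s(c), c), s(k(a, s(c))))), s(c))  →  g(k(s(s(c)), s(k(a, s(c)))), s(c))   [R3 at 1.2]
2. g(k(s(s(c)), s(k(a, s(c)))), s(c))  →  g(s(k(a, s(c))), s(c))   [R3 at 1]
3. g(s(k(a, s(c))), s(c))  →  g(s(s(c)), s(c))   [R3 at 1.1]
4. g(s(s(c)), s(c))  →  0   [R2 at ε]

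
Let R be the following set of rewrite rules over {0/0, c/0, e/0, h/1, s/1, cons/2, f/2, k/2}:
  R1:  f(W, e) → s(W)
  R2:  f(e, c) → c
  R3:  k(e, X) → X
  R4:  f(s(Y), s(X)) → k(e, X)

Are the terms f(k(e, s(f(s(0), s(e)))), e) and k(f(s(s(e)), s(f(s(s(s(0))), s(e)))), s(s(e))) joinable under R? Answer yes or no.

yes — NF(t₁) = s(s(e)), NF(t₂) = s(s(e))

Reduce t₁ = f(k(e, s(f(s(0), s(e)))), e):
1. f(k(e, s(f(s(0), s(e)))), e)  →  s(k(e, s(f(s(0), s(e)))))   [R1 at ε]
2. s(k(e, s(f(s(0), s(e)))))  →  s(s(f(s(0), s(e))))   [R3 at 1]
3. s(s(f(s(0), s(e))))  →  s(s(k(e, e)))   [R4 at 1.1]
4. s(s(k(e, e)))  →  s(s(e))   [R3 at 1.1]

Reduce t₂ = k(f(s(s(e)), s(f(s(s(s(0))), s(e)))), s(s(e))):
1. k(f(s(s(e)), s(f(s(s(s(0))), s(e)))), s(s(e)))  →  k(k(e, f(s(s(s(0))), s(e))), s(s(e)))   [R4 at 1]
2. k(k(e, f(s(s(s(0))), s(e))), s(s(e)))  →  k(f(s(s(s(0))), s(e)), s(s(e)))   [R3 at 1]
3. k(f(s(s(s(0))), s(e)), s(s(e)))  →  k(k(e, e), s(s(e)))   [R4 at 1]
4. k(k(e, e), s(s(e)))  →  k(e, s(s(e)))   [R3 at 1]
5. k(e, s(s(e)))  →  s(s(e))   [R3 at ε]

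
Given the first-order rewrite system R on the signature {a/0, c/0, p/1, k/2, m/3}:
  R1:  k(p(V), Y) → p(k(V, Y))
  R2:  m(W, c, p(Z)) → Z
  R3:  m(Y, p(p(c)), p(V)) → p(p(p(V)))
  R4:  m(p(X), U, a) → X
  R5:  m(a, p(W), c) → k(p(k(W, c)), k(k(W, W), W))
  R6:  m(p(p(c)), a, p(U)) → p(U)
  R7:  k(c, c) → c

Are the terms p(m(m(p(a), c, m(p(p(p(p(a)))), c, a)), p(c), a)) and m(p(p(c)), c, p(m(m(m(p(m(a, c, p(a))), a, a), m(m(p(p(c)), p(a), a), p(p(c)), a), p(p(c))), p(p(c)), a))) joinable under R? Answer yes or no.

no — NF(t₁) = p(p(a)), NF(t₂) = c

Reduce t₁ = p(m(m(p(a), c, m(p(p(p(p(a)))), c, a)), p(c), a)):
1. p(m(m(p(a), c, m(p(p(p(p(a)))), c, a)), p(c), a))  →  p(m(m(p(a), c, p(p(p(a)))), p(c), a))   [R4 at 1.1.3]
2. p(m(m(p(a), c, p(p(p(a)))), p(c), a))  →  p(m(p(p(a)), p(c), a))   [R2 at 1.1]
3. p(m(p(p(a)), p(c), a))  →  p(p(a))   [R4 at 1]

Reduce t₂ = m(p(p(c)), c, p(m(m(m(p(m(a, c, p(a))), a, a), m(m(p(p(c)), p(a), a), p(p(c)), a), p(p(c))), p(p(c)), a))):
1. m(p(p(c)), c, p(m(m(m(p(m(a, c, p(a))), a, a), m(m(p(p(c)), p(a), a), p(p(c)), a), p(p(c))), p(p(c)), a)))  →  m(m(m(p(m(a, c, p(a))), a, a), m(m(p(p(c)), p(a), a), p(p(c)), a), p(p(c))), p(p(c)), a)   [R2 at ε]
2. m(m(m(p(m(a, c, p(a))), a, a), m(m(p(p(c)), p(a), a), p(p(c)), a), p(p(c))), p(p(c)), a)  →  m(m(m(a, c, p(a)), m(m(p(p(c)), p(a), a), p(p(c)), a), p(p(c))), p(p(c)), a)   [R4 at 1.1]
3. m(m(m(a, c, p(a)), m(m(p(p(c)), p(a), a), p(p(c)), a), p(p(c))), p(p(c)), a)  →  m(m(a, m(m(p(p(c)), p(a), a), p(p(c)), a), p(p(c))), p(p(c)), a)   [R2 at 1.1]
4. m(m(a, m(m(p(p(c)), p(a), a), p(p(c)), a), p(p(c))), p(p(c)), a)  →  m(m(a, m(p(c), p(p(c)), a), p(p(c))), p(p(c)), a)   [R4 at 1.2.1]
5. m(m(a, m(p(c), p(p(c)), a), p(p(c))), p(p(c)), a)  →  m(m(a, c, p(p(c))), p(p(c)), a)   [R4 at 1.2]
6. m(m(a, c, p(p(c))), p(p(c)), a)  →  m(p(c), p(p(c)), a)   [R2 at 1]
7. m(p(c), p(p(c)), a)  →  c   [R4 at ε]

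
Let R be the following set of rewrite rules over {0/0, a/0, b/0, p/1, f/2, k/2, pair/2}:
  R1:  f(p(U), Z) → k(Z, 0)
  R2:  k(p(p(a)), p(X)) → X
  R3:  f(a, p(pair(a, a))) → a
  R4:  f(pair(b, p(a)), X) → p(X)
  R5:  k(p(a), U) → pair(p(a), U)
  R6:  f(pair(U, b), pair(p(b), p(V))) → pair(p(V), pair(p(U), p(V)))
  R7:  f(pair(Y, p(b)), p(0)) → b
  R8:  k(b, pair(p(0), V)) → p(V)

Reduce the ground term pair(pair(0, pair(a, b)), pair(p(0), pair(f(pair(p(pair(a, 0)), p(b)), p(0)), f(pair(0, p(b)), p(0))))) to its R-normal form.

pair(pair(0, pair(a, b)), pair(p(0), pair(b, b)))

1. pair(pair(0, pair(a, b)), pair(p(0), pair(f(pair(p(pair(a, 0)), p(b)), p(0)), f(pair(0, p(b)), p(0)))))  →  pair(pair(0, pair(a, b)), pair(p(0), pair(b, f(pair(0, p(b)), p(0)))))   [R7 at 2.2.1]
2. pair(pair(0, pair(a, b)), pair(p(0), pair(b, f(pair(0, p(b)), p(0)))))  →  pair(pair(0, pair(a, b)), pair(p(0), pair(b, b)))   [R7 at 2.2.2]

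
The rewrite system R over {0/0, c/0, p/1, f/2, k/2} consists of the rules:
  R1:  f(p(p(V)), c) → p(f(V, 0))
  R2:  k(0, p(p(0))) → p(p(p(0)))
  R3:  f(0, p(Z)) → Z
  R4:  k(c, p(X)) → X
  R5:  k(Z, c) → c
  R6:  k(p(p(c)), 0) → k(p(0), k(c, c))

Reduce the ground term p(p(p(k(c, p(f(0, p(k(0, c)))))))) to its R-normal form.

p(p(p(c)))

1. p(p(p(k(c, p(f(0, p(k(0, c))))))))  →  p(p(p(f(0, p(k(0, c))))))   [R4 at 1.1.1]
2. p(p(p(f(0, p(k(0, c))))))  →  p(p(p(k(0, c))))   [R3 at 1.1.1]
3. p(p(p(k(0, c))))  →  p(p(p(c)))   [R5 at 1.1.1]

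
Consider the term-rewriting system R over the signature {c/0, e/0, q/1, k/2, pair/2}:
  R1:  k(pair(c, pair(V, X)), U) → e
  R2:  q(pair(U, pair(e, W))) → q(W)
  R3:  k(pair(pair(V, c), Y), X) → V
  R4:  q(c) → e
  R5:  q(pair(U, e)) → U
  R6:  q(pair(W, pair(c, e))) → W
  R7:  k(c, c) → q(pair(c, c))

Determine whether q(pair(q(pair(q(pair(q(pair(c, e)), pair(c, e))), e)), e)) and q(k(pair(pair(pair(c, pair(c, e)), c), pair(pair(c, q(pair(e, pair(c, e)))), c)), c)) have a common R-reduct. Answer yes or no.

yes — NF(t₁) = c, NF(t₂) = c

Reduce t₁ = q(pair(q(pair(q(pair(q(pair(c, e)), pair(c, e))), e)), e)):
1. q(pair(q(pair(q(pair(q(pair(c, e)), pair(c, e))), e)), e))  →  q(pair(q(pair(q(pair(c, e)), pair(c, e))), e))   [R5 at ε]
2. q(pair(q(pair(q(pair(c, e)), pair(c, e))), e))  →  q(pair(q(pair(c, e)), pair(c, e)))   [R5 at ε]
3. q(pair(q(pair(c, e)), pair(c, e)))  →  q(pair(c, e))   [R6 at ε]
4. q(pair(c, e))  →  c   [R5 at ε]

Reduce t₂ = q(k(pair(pair(pair(c, pair(c, e)), c), pair(pair(c, q(pair(e, pair(c, e)))), c)), c)):
1. q(k(pair(pair(pair(c, pair(c, e)), c), pair(pair(c, q(pair(e, pair(c, e)))), c)), c))  →  q(pair(c, pair(c, e)))   [R3 at 1]
2. q(pair(c, pair(c, e)))  →  c   [R6 at ε]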